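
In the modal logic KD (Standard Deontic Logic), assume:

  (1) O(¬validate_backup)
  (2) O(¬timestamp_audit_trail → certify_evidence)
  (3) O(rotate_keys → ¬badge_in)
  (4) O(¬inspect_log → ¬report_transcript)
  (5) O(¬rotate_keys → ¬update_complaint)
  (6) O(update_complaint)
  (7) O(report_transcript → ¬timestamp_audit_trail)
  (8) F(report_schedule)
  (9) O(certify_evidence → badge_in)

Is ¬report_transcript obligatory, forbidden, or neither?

From premise 6 we have O(update_complaint).
The contrapositive of premise 5 (O(¬rotate_keys → ¬update_complaint)) is O(update_complaint → rotate_keys), and O(update_complaint) is already established, so O(rotate_keys).
With premise 3, O(rotate_keys → ¬badge_in), the K-axiom yields O(¬badge_in).
Premise 9, O(certify_evidence → badge_in), contraposes to O(¬badge_in → ¬certify_evidence); with O(¬badge_in) we get O(¬certify_evidence).
Premise 2, O(¬timestamp_audit_trail → certify_evidence), contraposes to O(¬certify_evidence → timestamp_audit_trail); with O(¬certify_evidence) we get O(timestamp_audit_trail).
Premise 7 is O(report_transcript → ¬timestamp_audit_trail); contrapositively O(timestamp_audit_trail → ¬report_transcript). Since O(timestamp_audit_trail) holds, K gives O(¬report_transcript).
Premises 1, 4, 8 do not contribute to this derivation.
Hence ¬report_transcript is obligatory.

Obligatory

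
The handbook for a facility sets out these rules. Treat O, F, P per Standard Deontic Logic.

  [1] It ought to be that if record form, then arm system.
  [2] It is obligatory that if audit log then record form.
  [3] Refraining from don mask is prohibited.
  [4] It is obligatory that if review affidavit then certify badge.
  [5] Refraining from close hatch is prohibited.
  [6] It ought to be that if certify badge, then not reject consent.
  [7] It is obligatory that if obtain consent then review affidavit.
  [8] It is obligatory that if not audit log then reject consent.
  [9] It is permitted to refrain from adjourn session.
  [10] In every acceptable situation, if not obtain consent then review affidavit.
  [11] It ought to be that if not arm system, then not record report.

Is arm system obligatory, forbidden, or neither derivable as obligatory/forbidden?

Obligatory

Premises 7 and 10 are O(obtain_consent → review_affidavit) and O(¬obtain_consent → review_affidavit); every ideal world satisfies obtain_consent or ¬obtain_consent, so in either case review_affidavit holds — hence O(review_affidavit).
Premise 4 is O(review_affidavit → certify_badge); since O(review_affidavit), deontic closure gives O(certify_badge).
Applying K to premise 6 (O(certify_badge → ¬reject_consent)) and O(certify_badge) yields O(¬reject_consent).
Premise 8, O(¬audit_log → reject_consent), contraposes to O(¬reject_consent → audit_log); with O(¬reject_consent) we get O(audit_log).
Premise 2 is O(audit_log → record_form); since O(audit_log), deontic closure gives O(record_form).
Applying K to premise 1 (O(record_form → arm_system)) and O(record_form) yields O(arm_system).
Premises 3, 5, 9, 11 do not contribute to this derivation.
Hence arm_system is obligatory.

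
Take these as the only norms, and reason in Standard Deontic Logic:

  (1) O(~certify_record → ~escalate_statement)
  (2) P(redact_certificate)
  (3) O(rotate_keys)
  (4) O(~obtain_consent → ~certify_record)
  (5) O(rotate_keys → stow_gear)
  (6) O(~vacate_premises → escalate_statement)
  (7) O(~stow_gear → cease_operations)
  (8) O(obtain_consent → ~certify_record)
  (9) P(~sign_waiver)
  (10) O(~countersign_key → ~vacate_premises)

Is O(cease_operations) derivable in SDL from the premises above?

No

Premise 7 is O(~stow_gear → cease_operations), but O(~stow_gear) is not derivable from the premises, so it does not yield O(cease_operations).
No other premise forces O(cease_operations). An ideal world satisfying every premise can still have cease_operations false, so O(cease_operations) is not derivable.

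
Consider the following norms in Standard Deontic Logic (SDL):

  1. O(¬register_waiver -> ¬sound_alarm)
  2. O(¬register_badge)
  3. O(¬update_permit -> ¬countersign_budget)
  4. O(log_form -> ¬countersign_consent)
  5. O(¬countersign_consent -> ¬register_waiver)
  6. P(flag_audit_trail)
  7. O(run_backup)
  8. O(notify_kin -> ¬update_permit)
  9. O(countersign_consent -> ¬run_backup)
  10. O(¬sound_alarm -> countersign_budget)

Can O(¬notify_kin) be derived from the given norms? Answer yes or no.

Yes

Premise 7 states O(run_backup) outright.
Premise 9 is O(countersign_consent -> ¬run_backup); contrapositively O(run_backup -> ¬countersign_consent). Since O(run_backup) holds, K gives O(¬countersign_consent).
Premise 5 is O(¬countersign_consent -> ¬register_waiver); since O(¬countersign_consent), deontic closure gives O(¬register_waiver).
Applying K to premise 1 (O(¬register_waiver -> ¬sound_alarm)) and O(¬register_waiver) yields O(¬sound_alarm).
Premise 10 is O(¬sound_alarm -> countersign_budget); since O(¬sound_alarm), deontic closure gives O(countersign_budget).
The contrapositive of premise 3 (O(¬update_permit -> ¬countersign_budget)) is O(countersign_budget -> update_permit), and O(countersign_budget) is already established, so O(update_permit).
Premise 8, O(notify_kin -> ¬update_permit), contraposes to O(update_permit -> ¬notify_kin); with O(update_permit) we get O(¬notify_kin).
Premises 2, 4, 6 do not contribute to this derivation.
So O(¬notify_kin) follows.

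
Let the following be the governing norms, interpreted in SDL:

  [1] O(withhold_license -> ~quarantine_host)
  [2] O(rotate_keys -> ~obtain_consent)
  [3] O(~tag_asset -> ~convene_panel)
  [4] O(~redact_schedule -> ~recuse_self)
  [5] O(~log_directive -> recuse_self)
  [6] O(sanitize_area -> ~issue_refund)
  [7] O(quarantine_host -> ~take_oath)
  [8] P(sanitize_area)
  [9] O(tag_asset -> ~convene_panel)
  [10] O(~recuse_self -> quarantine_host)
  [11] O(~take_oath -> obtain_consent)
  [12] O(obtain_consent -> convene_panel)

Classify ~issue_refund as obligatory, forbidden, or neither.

Neither

Premise 6 is O(sanitize_area -> ~issue_refund), but O(sanitize_area) is not derivable from the premises (the permission P(sanitize_area) asserts only ~O(~sanitize_area), not O(sanitize_area)), so it does not yield O(~issue_refund).
No premise or chain of K-axiom applications forces O(~issue_refund), and none forces O(issue_refund). So ~issue_refund is neither obligatory nor forbidden under these norms.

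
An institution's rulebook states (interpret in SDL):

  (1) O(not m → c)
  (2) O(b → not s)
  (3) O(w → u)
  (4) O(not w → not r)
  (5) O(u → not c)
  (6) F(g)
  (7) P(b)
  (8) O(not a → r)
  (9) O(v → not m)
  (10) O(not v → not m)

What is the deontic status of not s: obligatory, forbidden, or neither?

Premise 2 is O(b → not s), but O(b) is not derivable from the premises (the permission P(b) asserts only not O(not b), not O(b)), so it does not yield O(not s).
No premise or chain of K-axiom applications forces O(not s), and none forces O(s). So not s is neither obligatory nor forbidden under these norms.

Neither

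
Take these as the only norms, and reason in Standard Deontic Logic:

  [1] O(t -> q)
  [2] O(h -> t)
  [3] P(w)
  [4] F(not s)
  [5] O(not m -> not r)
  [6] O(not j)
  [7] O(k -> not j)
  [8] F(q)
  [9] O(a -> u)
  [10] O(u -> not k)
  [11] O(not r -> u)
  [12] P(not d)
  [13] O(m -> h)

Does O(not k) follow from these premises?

Yes

Premise 8 is F(q), i.e. O(not q).
Premise 1 is O(t -> q); contrapositively O(not q -> not t). Since O(not q) holds, K gives O(not t).
Premise 2, O(h -> t), contraposes to O(not t -> not h); with O(not t) we get O(not h).
Premise 13 is O(m -> h); contrapositively O(not h -> not m). Since O(not h) holds, K gives O(not m).
Premise 5 is O(not m -> not r); since O(not m), deontic closure gives O(not r).
From O(not r) and premise 11, O(not r -> u), we obtain O(u).
From O(u) and premise 10, O(u -> not k), we obtain O(not k).
Premises 3, 4, 6, 7, 9, 12 do not contribute to this derivation.
So O(not k) follows.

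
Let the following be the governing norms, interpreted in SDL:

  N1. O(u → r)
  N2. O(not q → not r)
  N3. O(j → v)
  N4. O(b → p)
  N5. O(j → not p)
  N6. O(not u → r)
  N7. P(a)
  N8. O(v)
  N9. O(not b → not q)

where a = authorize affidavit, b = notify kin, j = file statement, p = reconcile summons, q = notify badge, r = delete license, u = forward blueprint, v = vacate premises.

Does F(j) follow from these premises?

Yes

Premises 1 and 6 are O(u → r) and O(not u → r); every ideal world satisfies u or not u, so in either case r holds — hence O(r).
The contrapositive of premise 2 (O(not q → not r)) is O(r → q), and O(r) is already established, so O(q).
The contrapositive of premise 9 (O(not b → not q)) is O(q → b), and O(q) is already established, so O(b).
With premise 4, O(b → p), the K-axiom yields O(p).
Premise 5, O(j → not p), contraposes to O(p → not j); with O(p) we get O(not j).
Premises 3, 7, 8 do not contribute to this derivation.
So O(not j) holds, i.e. F(j). The claim follows.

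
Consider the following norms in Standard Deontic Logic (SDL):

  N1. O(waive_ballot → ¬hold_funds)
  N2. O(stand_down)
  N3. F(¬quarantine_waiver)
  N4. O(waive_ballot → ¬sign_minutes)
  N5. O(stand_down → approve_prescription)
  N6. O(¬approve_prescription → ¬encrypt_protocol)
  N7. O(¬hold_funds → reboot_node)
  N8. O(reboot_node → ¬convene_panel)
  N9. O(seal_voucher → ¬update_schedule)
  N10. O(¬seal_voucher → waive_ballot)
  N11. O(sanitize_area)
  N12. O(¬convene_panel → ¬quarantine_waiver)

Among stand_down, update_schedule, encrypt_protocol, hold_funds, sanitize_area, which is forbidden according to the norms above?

Premise 3, F(¬quarantine_waiver), is equivalent to O(quarantine_waiver).
Premise 12, O(¬convene_panel → ¬quarantine_waiver), contraposes to O(quarantine_waiver → convene_panel); with O(quarantine_waiver) we get O(convene_panel).
Premise 8 is O(reboot_node → ¬convene_panel); contrapositively O(convene_panel → ¬reboot_node). Since O(convene_panel) holds, K gives O(¬reboot_node).
Premise 7 is O(¬hold_funds → reboot_node); contrapositively O(¬reboot_node → hold_funds). Since O(¬reboot_node) holds, K gives O(hold_funds).
The contrapositive of premise 1 (O(waive_ballot → ¬hold_funds)) is O(hold_funds → ¬waive_ballot), and O(hold_funds) is already established, so O(¬waive_ballot).
Premise 10, O(¬seal_voucher → waive_ballot), contraposes to O(¬waive_ballot → seal_voucher); with O(¬waive_ballot) we get O(seal_voucher).
With premise 9, O(seal_voucher → ¬update_schedule), the K-axiom yields O(¬update_schedule).
So O(¬update_schedule) holds, i.e. update_schedule is forbidden. None of the other listed options is forbidden under the premises.

update_schedule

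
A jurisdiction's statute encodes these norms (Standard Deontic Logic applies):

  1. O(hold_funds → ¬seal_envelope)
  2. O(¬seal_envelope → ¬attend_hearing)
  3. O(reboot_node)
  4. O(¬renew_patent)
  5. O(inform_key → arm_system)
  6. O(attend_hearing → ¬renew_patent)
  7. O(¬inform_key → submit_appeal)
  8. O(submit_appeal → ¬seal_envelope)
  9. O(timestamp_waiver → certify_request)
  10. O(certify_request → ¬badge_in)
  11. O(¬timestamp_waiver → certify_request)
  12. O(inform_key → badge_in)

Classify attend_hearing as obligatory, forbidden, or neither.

Premises 9 and 11 are O(timestamp_waiver → certify_request) and O(¬timestamp_waiver → certify_request); every ideal world satisfies timestamp_waiver or ¬timestamp_waiver, so in either case certify_request holds — hence O(certify_request).
Premise 10 is O(certify_request → ¬badge_in); since O(certify_request), deontic closure gives O(¬badge_in).
Premise 12 is O(inform_key → badge_in); contrapositively O(¬badge_in → ¬inform_key). Since O(¬badge_in) holds, K gives O(¬inform_key).
Premise 7 is O(¬inform_key → submit_appeal); since O(¬inform_key), deontic closure gives O(submit_appeal).
From O(submit_appeal) and premise 8, O(submit_appeal → ¬seal_envelope), we obtain O(¬seal_envelope).
Premise 2 is O(¬seal_envelope → ¬attend_hearing); since O(¬seal_envelope), deontic closure gives O(¬attend_hearing).
Premises 1, 3, 4, 5, 6 do not contribute to this derivation.
Thus O(¬attend_hearing), which is F(attend_hearing): attend_hearing is forbidden.

Forbidden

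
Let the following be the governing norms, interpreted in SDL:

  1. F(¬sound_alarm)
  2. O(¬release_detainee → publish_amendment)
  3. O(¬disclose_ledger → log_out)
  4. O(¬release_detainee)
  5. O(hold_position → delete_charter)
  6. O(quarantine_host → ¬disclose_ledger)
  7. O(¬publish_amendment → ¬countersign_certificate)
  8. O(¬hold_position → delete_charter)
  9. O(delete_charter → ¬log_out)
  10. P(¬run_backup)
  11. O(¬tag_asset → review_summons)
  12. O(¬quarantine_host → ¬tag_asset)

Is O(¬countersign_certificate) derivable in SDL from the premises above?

Premise 7 is O(¬publish_amendment → ¬countersign_certificate), but O(¬publish_amendment) is not derivable from the premises, so it does not yield O(¬countersign_certificate).
No other premise forces O(¬countersign_certificate). An ideal world satisfying every premise can still have ¬countersign_certificate false, so O(¬countersign_certificate) is not derivable.

No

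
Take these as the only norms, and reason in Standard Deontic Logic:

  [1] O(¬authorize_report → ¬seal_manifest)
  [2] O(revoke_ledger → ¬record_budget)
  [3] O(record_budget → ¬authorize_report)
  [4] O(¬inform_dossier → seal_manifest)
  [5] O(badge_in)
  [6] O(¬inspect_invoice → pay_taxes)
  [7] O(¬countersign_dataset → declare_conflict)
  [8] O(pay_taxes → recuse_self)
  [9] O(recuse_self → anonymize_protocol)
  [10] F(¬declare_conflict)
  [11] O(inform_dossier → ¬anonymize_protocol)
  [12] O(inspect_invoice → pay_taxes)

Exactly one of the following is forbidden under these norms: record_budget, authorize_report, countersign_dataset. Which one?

Premises 6 and 12 are O(¬inspect_invoice → pay_taxes) and O(inspect_invoice → pay_taxes); every ideal world satisfies ¬inspect_invoice or inspect_invoice, so in either case pay_taxes holds — hence O(pay_taxes).
Premise 8 is O(pay_taxes → recuse_self); since O(pay_taxes), deontic closure gives O(recuse_self).
Applying K to premise 9 (O(recuse_self → anonymize_protocol)) and O(recuse_self) yields O(anonymize_protocol).
The contrapositive of premise 11 (O(inform_dossier → ¬anonymize_protocol)) is O(anonymize_protocol → ¬inform_dossier), and O(anonymize_protocol) is already established, so O(¬inform_dossier).
Applying K to premise 4 (O(¬inform_dossier → seal_manifest)) and O(¬inform_dossier) yields O(seal_manifest).
The contrapositive of premise 1 (O(¬authorize_report → ¬seal_manifest)) is O(seal_manifest → authorize_report), and O(seal_manifest) is already established, so O(authorize_report).
Premise 3 is O(record_budget → ¬authorize_report); contrapositively O(authorize_report → ¬record_budget). Since O(authorize_report) holds, K gives O(¬record_budget).
So O(¬record_budget) holds, i.e. record_budget is forbidden. None of the other listed options is forbidden under the premises.

record_budget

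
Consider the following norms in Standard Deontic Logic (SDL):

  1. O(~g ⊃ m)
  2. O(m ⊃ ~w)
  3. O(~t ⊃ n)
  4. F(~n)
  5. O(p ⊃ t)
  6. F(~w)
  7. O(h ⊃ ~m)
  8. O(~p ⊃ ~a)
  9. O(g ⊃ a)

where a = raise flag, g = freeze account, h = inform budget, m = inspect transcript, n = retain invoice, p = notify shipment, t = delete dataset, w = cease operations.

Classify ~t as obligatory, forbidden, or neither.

Forbidden

Premise 6 is F(~w), i.e. O(w).
The contrapositive of premise 2 (O(m ⊃ ~w)) is O(w ⊃ ~m), and O(w) is already established, so O(~m).
The contrapositive of premise 1 (O(~g ⊃ m)) is O(~m ⊃ g), and O(~m) is already established, so O(g).
Premise 9 is O(g ⊃ a); since O(g), deontic closure gives O(a).
Premise 8 is O(~p ⊃ ~a); contrapositively O(a ⊃ p). Since O(a) holds, K gives O(p).
With premise 5, O(p ⊃ t), the K-axiom yields O(t).
Premises 3, 4, 7 do not contribute to this derivation.
Thus O(t), which is F(~t): ~t is forbidden.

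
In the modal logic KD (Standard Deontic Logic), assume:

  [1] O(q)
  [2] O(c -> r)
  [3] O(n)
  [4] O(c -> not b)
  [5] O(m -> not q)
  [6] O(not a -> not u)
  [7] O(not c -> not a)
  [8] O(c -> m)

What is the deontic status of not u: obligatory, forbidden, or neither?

From premise 1 we have O(q).
The contrapositive of premise 5 (O(m -> not q)) is O(q -> not m), and O(q) is already established, so O(not m).
The contrapositive of premise 8 (O(c -> m)) is O(not m -> not c), and O(not m) is already established, so O(not c).
Premise 7 is O(not c -> not a); since O(not c), deontic closure gives O(not a).
Premise 6 is O(not a -> not u); since O(not a), deontic closure gives O(not u).
Premises 2, 3, 4 do not contribute to this derivation.
Hence not u is obligatory.

Obligatory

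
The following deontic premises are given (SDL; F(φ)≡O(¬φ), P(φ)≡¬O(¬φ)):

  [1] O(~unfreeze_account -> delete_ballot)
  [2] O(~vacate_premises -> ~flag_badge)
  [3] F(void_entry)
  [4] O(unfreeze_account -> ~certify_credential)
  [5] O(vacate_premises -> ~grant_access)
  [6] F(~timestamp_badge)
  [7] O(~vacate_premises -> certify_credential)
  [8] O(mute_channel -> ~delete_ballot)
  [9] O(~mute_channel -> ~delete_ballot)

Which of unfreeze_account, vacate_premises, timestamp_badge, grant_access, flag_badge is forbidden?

Premises 8 and 9 cover both cases: O(mute_channel -> ~delete_ballot) and O(~mute_channel -> ~delete_ballot). Since mute_channel ∨ ~mute_channel is a tautology, O(~delete_ballot) follows.
Premise 1, O(~unfreeze_account -> delete_ballot), contraposes to O(~delete_ballot -> unfreeze_account); with O(~delete_ballot) we get O(unfreeze_account).
With premise 4, O(unfreeze_account -> ~certify_credential), the K-axiom yields O(~certify_credential).
The contrapositive of premise 7 (O(~vacate_premises -> certify_credential)) is O(~certify_credential -> vacate_premises), and O(~certify_credential) is already established, so O(vacate_premises).
Premise 5 is O(vacate_premises -> ~grant_access); since O(vacate_premises), deontic closure gives O(~grant_access).
So O(~grant_access) holds, i.e. grant_access is forbidden. None of the other listed options is forbidden under the premises.

grant_access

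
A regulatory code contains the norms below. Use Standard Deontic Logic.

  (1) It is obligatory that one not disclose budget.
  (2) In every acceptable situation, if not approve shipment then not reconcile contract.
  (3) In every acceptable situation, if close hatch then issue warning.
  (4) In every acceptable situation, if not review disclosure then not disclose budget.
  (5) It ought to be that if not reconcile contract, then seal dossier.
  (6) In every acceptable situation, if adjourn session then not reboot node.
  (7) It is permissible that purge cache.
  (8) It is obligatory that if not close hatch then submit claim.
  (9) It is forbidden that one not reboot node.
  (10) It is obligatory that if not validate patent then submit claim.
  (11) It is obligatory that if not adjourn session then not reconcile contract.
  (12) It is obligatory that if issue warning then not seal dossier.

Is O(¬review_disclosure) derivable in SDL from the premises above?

Premise 4 is O(¬review_disclosure → ¬disclose_budget); even if O(¬disclose_budget) held, inferring O(¬review_disclosure) would be affirming the consequent — invalid.
No other premise forces O(¬review_disclosure). An ideal world satisfying every premise can still have ¬review_disclosure false, so O(¬review_disclosure) is not derivable.

No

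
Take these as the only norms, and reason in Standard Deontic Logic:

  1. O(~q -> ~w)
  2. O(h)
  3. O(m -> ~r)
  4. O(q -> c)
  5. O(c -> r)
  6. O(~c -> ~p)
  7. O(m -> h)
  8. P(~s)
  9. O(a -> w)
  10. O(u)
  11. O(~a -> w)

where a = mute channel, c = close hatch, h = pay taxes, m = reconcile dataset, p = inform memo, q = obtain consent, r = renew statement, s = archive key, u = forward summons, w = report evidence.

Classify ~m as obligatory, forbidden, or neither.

Obligatory

By case analysis on a: premise 9 gives O(a -> w) and premise 11 gives O(~a -> w), so O(w) either way.
The contrapositive of premise 1 (O(~q -> ~w)) is O(w -> q), and O(w) is already established, so O(q).
Premise 4 is O(q -> c); since O(q), deontic closure gives O(c).
Applying K to premise 5 (O(c -> r)) and O(c) yields O(r).
Premise 3, O(m -> ~r), contraposes to O(r -> ~m); with O(r) we get O(~m).
Premises 2, 6, 7, 8, 10 do not contribute to this derivation.
Hence ~m is obligatory.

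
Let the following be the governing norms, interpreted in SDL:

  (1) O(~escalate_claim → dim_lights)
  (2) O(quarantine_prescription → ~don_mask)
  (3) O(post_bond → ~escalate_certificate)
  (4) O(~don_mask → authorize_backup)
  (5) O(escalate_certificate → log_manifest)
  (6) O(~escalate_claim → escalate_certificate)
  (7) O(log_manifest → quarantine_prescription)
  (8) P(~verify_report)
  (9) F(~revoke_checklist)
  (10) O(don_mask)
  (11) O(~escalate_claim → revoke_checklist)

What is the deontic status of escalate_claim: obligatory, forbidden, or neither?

From premise 10 we have O(don_mask).
Premise 2, O(quarantine_prescription → ~don_mask), contraposes to O(don_mask → ~quarantine_prescription); with O(don_mask) we get O(~quarantine_prescription).
Premise 7, O(log_manifest → quarantine_prescription), contraposes to O(~quarantine_prescription → ~log_manifest); with O(~quarantine_prescription) we get O(~log_manifest).
The contrapositive of premise 5 (O(escalate_certificate → log_manifest)) is O(~log_manifest → ~escalate_certificate), and O(~log_manifest) is already established, so O(~escalate_certificate).
Premise 6, O(~escalate_claim → escalate_certificate), contraposes to O(~escalate_certificate → escalate_claim); with O(~escalate_certificate) we get O(escalate_claim).
Premises 1, 3, 4, 8, 9, 11 do not contribute to this derivation.
Hence escalate_claim is obligatory.

Obligatory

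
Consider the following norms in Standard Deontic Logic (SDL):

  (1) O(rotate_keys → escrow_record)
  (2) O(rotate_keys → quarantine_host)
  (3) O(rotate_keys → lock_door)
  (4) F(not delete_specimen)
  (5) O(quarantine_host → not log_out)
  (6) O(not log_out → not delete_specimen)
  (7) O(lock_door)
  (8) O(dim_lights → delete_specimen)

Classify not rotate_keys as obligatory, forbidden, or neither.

Obligatory

Premise 4, F(not delete_specimen), is equivalent to O(delete_specimen).
Premise 6, O(not log_out → not delete_specimen), contraposes to O(delete_specimen → log_out); with O(delete_specimen) we get O(log_out).
Premise 5 is O(quarantine_host → not log_out); contrapositively O(log_out → not quarantine_host). Since O(log_out) holds, K gives O(not quarantine_host).
The contrapositive of premise 2 (O(rotate_keys → quarantine_host)) is O(not quarantine_host → not rotate_keys), and O(not quarantine_host) is already established, so O(not rotate_keys).
Premises 1, 3, 7, 8 do not contribute to this derivation.
Hence not rotate_keys is obligatory.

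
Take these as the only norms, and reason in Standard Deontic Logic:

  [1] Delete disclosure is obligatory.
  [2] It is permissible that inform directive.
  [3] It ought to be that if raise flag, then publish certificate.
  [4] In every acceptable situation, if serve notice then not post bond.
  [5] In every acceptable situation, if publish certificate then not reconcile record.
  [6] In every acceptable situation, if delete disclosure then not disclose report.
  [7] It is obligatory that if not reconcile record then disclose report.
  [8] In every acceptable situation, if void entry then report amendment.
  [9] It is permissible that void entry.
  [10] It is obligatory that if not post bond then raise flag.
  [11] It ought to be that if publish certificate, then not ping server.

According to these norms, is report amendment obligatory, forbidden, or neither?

Premise 8 is O(void_entry → report_amendment), but O(void_entry) is not derivable from the premises (the permission P(void_entry) asserts only ¬O(¬void_entry), not O(void_entry)), so it does not yield O(report_amendment).
No premise or chain of K-axiom applications forces O(report_amendment), and none forces O(¬report_amendment). So report_amendment is neither obligatory nor forbidden under these norms.

Neither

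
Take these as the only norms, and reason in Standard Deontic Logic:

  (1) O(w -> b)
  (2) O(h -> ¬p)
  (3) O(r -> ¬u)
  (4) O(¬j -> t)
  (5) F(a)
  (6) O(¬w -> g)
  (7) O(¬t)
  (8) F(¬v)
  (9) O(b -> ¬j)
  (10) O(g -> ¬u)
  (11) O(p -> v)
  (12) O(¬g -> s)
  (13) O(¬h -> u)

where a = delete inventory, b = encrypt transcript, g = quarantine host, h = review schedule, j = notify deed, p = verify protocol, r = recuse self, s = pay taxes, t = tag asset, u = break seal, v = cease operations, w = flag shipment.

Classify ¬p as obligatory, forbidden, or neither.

Obligatory

From premise 7 we have O(¬t).
Premise 4 is O(¬j -> t); contrapositively O(¬t -> j). Since O(¬t) holds, K gives O(j).
Premise 9 is O(b -> ¬j); contrapositively O(j -> ¬b). Since O(j) holds, K gives O(¬b).
Premise 1 is O(w -> b); contrapositively O(¬b -> ¬w). Since O(¬b) holds, K gives O(¬w).
Applying K to premise 6 (O(¬w -> g)) and O(¬w) yields O(g).
Applying K to premise 10 (O(g -> ¬u)) and O(g) yields O(¬u).
Premise 13, O(¬h -> u), contraposes to O(¬u -> h); with O(¬u) we get O(h).
Premise 2 is O(h -> ¬p); since O(h), deontic closure gives O(¬p).
Premises 3, 5, 8, 11, 12 do not contribute to this derivation.
Hence ¬p is obligatory.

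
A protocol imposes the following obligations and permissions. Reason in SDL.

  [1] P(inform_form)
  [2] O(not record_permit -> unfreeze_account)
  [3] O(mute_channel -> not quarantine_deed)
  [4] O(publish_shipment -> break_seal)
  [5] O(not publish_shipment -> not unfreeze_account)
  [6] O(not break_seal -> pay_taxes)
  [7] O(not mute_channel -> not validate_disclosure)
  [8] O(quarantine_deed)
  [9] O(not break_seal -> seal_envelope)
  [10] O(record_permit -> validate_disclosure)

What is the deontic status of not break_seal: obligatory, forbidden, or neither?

Premise 8 states O(quarantine_deed) outright.
Premise 3 is O(mute_channel -> not quarantine_deed); contrapositively O(quarantine_deed -> not mute_channel). Since O(quarantine_deed) holds, K gives O(not mute_channel).
Premise 7 is O(not mute_channel -> not validate_disclosure); since O(not mute_channel), deontic closure gives O(not validate_disclosure).
The contrapositive of premise 10 (O(record_permit -> validate_disclosure)) is O(not validate_disclosure -> not record_permit), and O(not validate_disclosure) is already established, so O(not record_permit).
With premise 2, O(not record_permit -> unfreeze_account), the K-axiom yields O(unfreeze_account).
The contrapositive of premise 5 (O(not publish_shipment -> not unfreeze_account)) is O(unfreeze_account -> publish_shipment), and O(unfreeze_account) is already established, so O(publish_shipment).
Premise 4 is O(publish_shipment -> break_seal); since O(publish_shipment), deontic closure gives O(break_seal).
Premises 1, 6, 9 do not contribute to this derivation.
Thus O(break_seal), which is F(not break_seal): not break_seal is forbidden.

Forbidden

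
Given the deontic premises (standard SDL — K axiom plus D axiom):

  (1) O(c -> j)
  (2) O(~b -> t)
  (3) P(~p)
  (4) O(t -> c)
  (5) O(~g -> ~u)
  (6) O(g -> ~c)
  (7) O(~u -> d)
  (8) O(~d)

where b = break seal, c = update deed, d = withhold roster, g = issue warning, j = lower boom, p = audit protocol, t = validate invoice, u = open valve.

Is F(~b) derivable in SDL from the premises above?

Premise 8 gives O(~d).
The contrapositive of premise 7 (O(~u -> d)) is O(~d -> u), and O(~d) is already established, so O(u).
The contrapositive of premise 5 (O(~g -> ~u)) is O(u -> g), and O(u) is already established, so O(g).
Applying K to premise 6 (O(g -> ~c)) and O(g) yields O(~c).
Premise 4, O(t -> c), contraposes to O(~c -> ~t); with O(~c) we get O(~t).
Premise 2, O(~b -> t), contraposes to O(~t -> b); with O(~t) we get O(b).
Premises 1, 3 do not contribute to this derivation.
So O(b) holds, i.e. F(~b). The claim follows.

Yes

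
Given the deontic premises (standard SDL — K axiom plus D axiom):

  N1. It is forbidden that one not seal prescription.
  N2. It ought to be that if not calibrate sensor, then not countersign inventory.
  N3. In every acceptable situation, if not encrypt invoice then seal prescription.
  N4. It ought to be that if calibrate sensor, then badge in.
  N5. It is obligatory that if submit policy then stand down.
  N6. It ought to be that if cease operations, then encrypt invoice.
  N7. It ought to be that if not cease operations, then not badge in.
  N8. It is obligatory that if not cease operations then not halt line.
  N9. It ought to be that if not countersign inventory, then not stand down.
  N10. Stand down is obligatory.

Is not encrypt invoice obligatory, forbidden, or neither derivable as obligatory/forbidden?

Forbidden

Premise 10 gives O(stand_down).
Premise 9, O(¬countersign_inventory → ¬stand_down), contraposes to O(stand_down → countersign_inventory); with O(stand_down) we get O(countersign_inventory).
The contrapositive of premise 2 (O(¬calibrate_sensor → ¬countersign_inventory)) is O(countersign_inventory → calibrate_sensor), and O(countersign_inventory) is already established, so O(calibrate_sensor).
Applying K to premise 4 (O(calibrate_sensor → badge_in)) and O(calibrate_sensor) yields O(badge_in).
Premise 7 is O(¬cease_operations → ¬badge_in); contrapositively O(badge_in → cease_operations). Since O(badge_in) holds, K gives O(cease_operations).
Premise 6 is O(cease_operations → encrypt_invoice); since O(cease_operations), deontic closure gives O(encrypt_invoice).
Premises 1, 3, 5, 8 do not contribute to this derivation.
Thus O(encrypt_invoice), which is F(¬encrypt_invoice): ¬encrypt_invoice is forbidden.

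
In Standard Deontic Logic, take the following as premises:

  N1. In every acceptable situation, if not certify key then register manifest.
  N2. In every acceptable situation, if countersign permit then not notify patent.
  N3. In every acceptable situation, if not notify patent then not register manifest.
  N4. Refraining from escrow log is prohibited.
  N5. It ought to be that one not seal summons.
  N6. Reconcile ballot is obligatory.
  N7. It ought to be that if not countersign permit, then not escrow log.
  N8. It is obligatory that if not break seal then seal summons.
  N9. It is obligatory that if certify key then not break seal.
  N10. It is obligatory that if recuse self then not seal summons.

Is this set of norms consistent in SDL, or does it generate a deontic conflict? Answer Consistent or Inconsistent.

Inconsistent

From premise 5 we have O(¬seal_summons).
Premise 8, O(¬break_seal → seal_summons), contraposes to O(¬seal_summons → break_seal); with O(¬seal_summons) we get O(break_seal).
Premise 9 is O(certify_key → ¬break_seal); contrapositively O(break_seal → ¬certify_key). Since O(break_seal) holds, K gives O(¬certify_key).
From O(¬certify_key) and premise 1, O(¬certify_key → register_manifest), we obtain O(register_manifest).
Premise 3 is O(¬notify_patent → ¬register_manifest); contrapositively O(register_manifest → notify_patent). Since O(register_manifest) holds, K gives O(notify_patent).
Premise 2, O(countersign_permit → ¬notify_patent), contraposes to O(notify_patent → ¬countersign_permit); with O(notify_patent) we get O(¬countersign_permit).
Applying K to premise 7 (O(¬countersign_permit → ¬escrow_log)) and O(¬countersign_permit) yields O(¬escrow_log).
However, F(¬escrow_log) at premise 4 amounts to O(escrow_log).
We now have both O(¬escrow_log) and O(escrow_log) — escrow_log is simultaneously obligatory and forbidden, violating the D-axiom.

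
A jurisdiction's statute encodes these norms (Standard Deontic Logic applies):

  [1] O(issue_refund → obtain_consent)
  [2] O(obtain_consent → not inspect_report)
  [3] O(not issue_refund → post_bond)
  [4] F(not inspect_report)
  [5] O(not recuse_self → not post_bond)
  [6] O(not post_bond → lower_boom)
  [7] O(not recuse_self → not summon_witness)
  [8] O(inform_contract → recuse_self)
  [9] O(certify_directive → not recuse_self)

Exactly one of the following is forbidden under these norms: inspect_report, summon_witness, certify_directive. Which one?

F(not inspect_report) at premise 4 means O(inspect_report).
The contrapositive of premise 2 (O(obtain_consent → not inspect_report)) is O(inspect_report → not obtain_consent), and O(inspect_report) is already established, so O(not obtain_consent).
Premise 1 is O(issue_refund → obtain_consent); contrapositively O(not obtain_consent → not issue_refund). Since O(not obtain_consent) holds, K gives O(not issue_refund).
From O(not issue_refund) and premise 3, O(not issue_refund → post_bond), we obtain O(post_bond).
Premise 5 is O(not recuse_self → not post_bond); contrapositively O(post_bond → recuse_self). Since O(post_bond) holds, K gives O(recuse_self).
The contrapositive of premise 9 (O(certify_directive → not recuse_self)) is O(recuse_self → not certify_directive), and O(recuse_self) is already established, so O(not certify_directive).
So O(not certify_directive) holds, i.e. certify_directive is forbidden. None of the other listed options is forbidden under the premises.

certify_directive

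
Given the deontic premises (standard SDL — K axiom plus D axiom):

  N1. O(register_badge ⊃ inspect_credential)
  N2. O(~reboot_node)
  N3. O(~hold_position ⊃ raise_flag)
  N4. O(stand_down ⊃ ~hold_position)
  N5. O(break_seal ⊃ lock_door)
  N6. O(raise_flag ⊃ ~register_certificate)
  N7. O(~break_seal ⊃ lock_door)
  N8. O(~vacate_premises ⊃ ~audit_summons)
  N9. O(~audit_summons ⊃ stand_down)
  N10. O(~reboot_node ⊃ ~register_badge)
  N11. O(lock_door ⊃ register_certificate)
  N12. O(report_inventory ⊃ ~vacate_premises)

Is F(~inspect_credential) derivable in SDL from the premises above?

Premise 1 is O(register_badge ⊃ inspect_credential), but O(register_badge) is not derivable from the premises, so it does not yield O(inspect_credential).
No other premise forces O(inspect_credential). An ideal world satisfying every premise can still have ~inspect_credential true, so F(~inspect_credential) is not derivable.

No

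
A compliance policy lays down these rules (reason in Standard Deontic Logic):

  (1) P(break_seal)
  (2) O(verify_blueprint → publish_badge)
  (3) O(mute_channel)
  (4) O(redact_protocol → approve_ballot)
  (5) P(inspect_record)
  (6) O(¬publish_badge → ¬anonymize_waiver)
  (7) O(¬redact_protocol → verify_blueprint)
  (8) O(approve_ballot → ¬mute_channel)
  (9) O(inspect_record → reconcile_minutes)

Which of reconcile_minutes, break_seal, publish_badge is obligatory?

publish_badge

From premise 3 we have O(mute_channel).
Premise 8, O(approve_ballot → ¬mute_channel), contraposes to O(mute_channel → ¬approve_ballot); with O(mute_channel) we get O(¬approve_ballot).
Premise 4 is O(redact_protocol → approve_ballot); contrapositively O(¬approve_ballot → ¬redact_protocol). Since O(¬approve_ballot) holds, K gives O(¬redact_protocol).
From O(¬redact_protocol) and premise 7, O(¬redact_protocol → verify_blueprint), we obtain O(verify_blueprint).
From O(verify_blueprint) and premise 2, O(verify_blueprint → publish_badge), we obtain O(publish_badge).
So O(publish_badge) holds — publish_badge is obligatory. None of the other listed options is made obligatory by any chain of premises.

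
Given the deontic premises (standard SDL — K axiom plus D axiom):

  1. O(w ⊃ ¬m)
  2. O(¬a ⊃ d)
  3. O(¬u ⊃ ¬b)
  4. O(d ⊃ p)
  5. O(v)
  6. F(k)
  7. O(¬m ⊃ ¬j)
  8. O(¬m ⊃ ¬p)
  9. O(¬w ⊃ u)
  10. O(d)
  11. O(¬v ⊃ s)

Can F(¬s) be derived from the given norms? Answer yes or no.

Premise 11 is O(¬v ⊃ s), but O(¬v) is not derivable from the premises, so it does not yield O(s).
No other premise forces O(s). An ideal world satisfying every premise can still have ¬s true, so F(¬s) is not derivable.

No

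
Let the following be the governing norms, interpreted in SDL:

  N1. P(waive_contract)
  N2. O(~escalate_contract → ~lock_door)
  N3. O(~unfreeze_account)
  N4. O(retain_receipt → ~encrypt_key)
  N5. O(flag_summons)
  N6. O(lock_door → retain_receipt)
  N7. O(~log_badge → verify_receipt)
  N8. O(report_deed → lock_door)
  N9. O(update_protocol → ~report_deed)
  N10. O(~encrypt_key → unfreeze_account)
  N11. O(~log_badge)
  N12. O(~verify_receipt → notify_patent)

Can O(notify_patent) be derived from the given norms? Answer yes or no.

Premise 12 is O(~verify_receipt → notify_patent), but O(~verify_receipt) is not derivable from the premises, so it does not yield O(notify_patent).
No other premise forces O(notify_patent). An ideal world satisfying every premise can still have notify_patent false, so O(notify_patent) is not derivable.

No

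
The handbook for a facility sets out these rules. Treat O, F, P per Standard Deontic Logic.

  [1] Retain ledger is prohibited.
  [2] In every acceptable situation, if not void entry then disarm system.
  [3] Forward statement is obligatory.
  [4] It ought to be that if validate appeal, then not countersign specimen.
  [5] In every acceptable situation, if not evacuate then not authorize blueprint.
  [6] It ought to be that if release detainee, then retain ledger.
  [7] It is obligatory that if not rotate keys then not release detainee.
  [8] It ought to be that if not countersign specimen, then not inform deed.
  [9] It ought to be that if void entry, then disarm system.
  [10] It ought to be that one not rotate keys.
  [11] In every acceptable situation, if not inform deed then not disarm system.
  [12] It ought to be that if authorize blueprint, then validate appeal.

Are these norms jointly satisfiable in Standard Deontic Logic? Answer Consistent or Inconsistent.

Consistent

Premise 6 is O(release_detainee → retain_ledger), but O(release_detainee) is not derivable from the premises, so it does not yield O(retain_ledger).
So O(retain_ledger) is not derivable, and the apparent clash with O(¬retain_ledger) does not arise.
A world satisfying every obligation exists (e.g. authorize_blueprint=false, countersign_specimen=true, disarm_system=true, evacuate=false, forward_statement=true, inform_deed=true, release_detainee=false, retain_ledger=false, rotate_keys=false, validate_appeal=false, void_entry=false); no atom is both obligatory and forbidden, so the set is consistent.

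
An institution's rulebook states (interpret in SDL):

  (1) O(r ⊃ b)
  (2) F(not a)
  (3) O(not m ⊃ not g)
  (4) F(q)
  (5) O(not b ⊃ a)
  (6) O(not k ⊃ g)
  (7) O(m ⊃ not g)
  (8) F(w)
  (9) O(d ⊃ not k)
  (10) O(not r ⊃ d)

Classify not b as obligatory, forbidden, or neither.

By case analysis on m: premise 7 gives O(m ⊃ not g) and premise 3 gives O(not m ⊃ not g), so O(not g) either way.
Premise 6 is O(not k ⊃ g); contrapositively O(not g ⊃ k). Since O(not g) holds, K gives O(k).
The contrapositive of premise 9 (O(d ⊃ not k)) is O(k ⊃ not d), and O(k) is already established, so O(not d).
Premise 10 is O(not r ⊃ d); contrapositively O(not d ⊃ r). Since O(not d) holds, K gives O(r).
Applying K to premise 1 (O(r ⊃ b)) and O(r) yields O(b).
Premises 2, 4, 5, 8 do not contribute to this derivation.
Thus O(b), which is F(not b): not b is forbidden.

Forbidden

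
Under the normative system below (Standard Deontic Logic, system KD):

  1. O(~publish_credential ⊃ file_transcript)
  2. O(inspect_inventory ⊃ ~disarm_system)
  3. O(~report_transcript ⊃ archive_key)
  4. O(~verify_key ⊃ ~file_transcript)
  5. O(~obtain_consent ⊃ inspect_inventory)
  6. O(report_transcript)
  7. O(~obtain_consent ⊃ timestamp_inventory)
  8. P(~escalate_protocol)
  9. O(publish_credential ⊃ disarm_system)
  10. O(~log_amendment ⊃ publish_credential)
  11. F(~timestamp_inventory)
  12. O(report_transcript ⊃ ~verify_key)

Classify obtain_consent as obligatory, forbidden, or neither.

Obligatory

From premise 6 we have O(report_transcript).
Applying K to premise 12 (O(report_transcript ⊃ ~verify_key)) and O(report_transcript) yields O(~verify_key).
With premise 4, O(~verify_key ⊃ ~file_transcript), the K-axiom yields O(~file_transcript).
Premise 1, O(~publish_credential ⊃ file_transcript), contraposes to O(~file_transcript ⊃ publish_credential); with O(~file_transcript) we get O(publish_credential).
Premise 9 is O(publish_credential ⊃ disarm_system); since O(publish_credential), deontic closure gives O(disarm_system).
Premise 2 is O(inspect_inventory ⊃ ~disarm_system); contrapositively O(disarm_system ⊃ ~inspect_inventory). Since O(disarm_system) holds, K gives O(~inspect_inventory).
The contrapositive of premise 5 (O(~obtain_consent ⊃ inspect_inventory)) is O(~inspect_inventory ⊃ obtain_consent), and O(~inspect_inventory) is already established, so O(obtain_consent).
Premises 3, 7, 8, 10, 11 do not contribute to this derivation.
Hence obtain_consent is obligatory.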